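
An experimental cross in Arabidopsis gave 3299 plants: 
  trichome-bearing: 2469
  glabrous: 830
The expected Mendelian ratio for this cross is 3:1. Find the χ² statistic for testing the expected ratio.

0.045

The 3:1 ratio has 4 parts, so with N = 3299 the expected counts are:
  trichome-bearing: 3299 × 3/4 = 2474.25
  glabrous: 3299 × 1/4 = 824.75
χ² = Σ (O − E)² / E
  trichome-bearing: (2469 − 2474.25)² / 2474.25 = 0.0111
  glabrous: (830 − 824.75)² / 824.75 = 0.0334
χ² = 0.0111 + 0.0334 = 0.0445 ≈ 0.045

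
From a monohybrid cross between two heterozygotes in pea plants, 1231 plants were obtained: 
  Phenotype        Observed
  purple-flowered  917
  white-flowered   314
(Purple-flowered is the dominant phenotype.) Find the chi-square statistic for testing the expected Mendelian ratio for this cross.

For a monohybrid cross between heterozygotes with complete dominance, the expected phenotypic ratio is 3:1.
Expected counts for N = 1231 under a 3:1 ratio (total parts = 4):
  purple-flowered: 1231 × 3/4 = 923.25
  white-flowered: 1231 × 1/4 = 307.75
χ² = Σ (O − E)² / E
  purple-flowered: (917 − 923.25)² / 923.25 = 0.0423
  white-flowered: (314 − 307.75)² / 307.75 = 0.1269
χ² = 0.0423 + 0.1269 = 0.1692 ≈ 0.169

0.169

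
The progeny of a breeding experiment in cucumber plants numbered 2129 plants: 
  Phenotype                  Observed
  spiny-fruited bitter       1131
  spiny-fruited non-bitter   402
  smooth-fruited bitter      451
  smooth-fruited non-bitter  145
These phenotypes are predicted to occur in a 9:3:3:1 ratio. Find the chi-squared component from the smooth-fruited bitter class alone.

6.725

Total ratio parts = 16. Expected numbers out of 2129:
  spiny-fruited bitter: 2129 × 9/16 = 1197.5625
  spiny-fruited non-bitter: 2129 × 3/16 = 399.1875
  smooth-fruited bitter: 2129 × 3/16 = 399.1875
  smooth-fruited non-bitter: 2129 × 1/16 = 133.0625
Contribution of smooth-fruited bitter: (451 − 399.1875)² / 399.1875 = 6.7250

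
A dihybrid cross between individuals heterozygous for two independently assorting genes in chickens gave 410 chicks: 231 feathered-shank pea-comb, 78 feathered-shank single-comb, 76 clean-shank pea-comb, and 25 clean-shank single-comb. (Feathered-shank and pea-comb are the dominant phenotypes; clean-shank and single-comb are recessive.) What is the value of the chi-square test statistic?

A dihybrid F₂ with independent assortment and complete dominance at both loci gives a 9:3:3:1 phenotypic ratio.
Under the 9:3:3:1 hypothesis (Σ ratio = 16, N = 410):
  feathered-shank pea-comb: 410 × 9/16 = 230.625
  feathered-shank single-comb: 410 × 3/16 = 76.875
  clean-shank pea-comb: 410 × 3/16 = 76.875
  clean-shank single-comb: 410 × 1/16 = 25.625
χ² = Σ (O − E)² / E
  feathered-shank pea-comb: (231 − 230.625)² / 230.625 = 0.0006
  feathered-shank single-comb: (78 − 76.875)² / 76.875 = 0.0165
  clean-shank pea-comb: (76 − 76.875)² / 76.875 = 0.0100
  clean-shank single-comb: (25 − 25.625)² / 25.625 = 0.0152
χ² = 0.0006 + 0.0165 + 0.0100 + 0.0152 = 0.0423 ≈ 0.042

0.042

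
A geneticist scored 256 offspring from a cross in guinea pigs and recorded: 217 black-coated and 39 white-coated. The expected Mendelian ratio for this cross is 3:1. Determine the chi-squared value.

13.021

Under the 3:1 hypothesis (Σ ratio = 4, N = 256):
  black-coated: 256 × 3/4 = 192
  white-coated: 256 × 1/4 = 64
χ² = Σ (O − E)² / E
  black-coated: (217 − 192)² / 192 = 3.2552
  white-coated: (39 − 64)² / 64 = 9.7656
χ² = 3.2552 + 9.7656 = 13.0208 ≈ 13.021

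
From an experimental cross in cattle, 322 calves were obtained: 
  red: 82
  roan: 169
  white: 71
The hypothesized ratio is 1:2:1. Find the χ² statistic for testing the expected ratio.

1.547

The 1:2:1 ratio has 4 parts, so with N = 322 the expected counts are:
  red: 322 × 1/4 = 80.5
  roan: 322 × 2/4 = 161
  white: 322 × 1/4 = 80.5
χ² = Σ (O − E)² / E
  red: (82 − 80.5)² / 80.5 = 0.0280
  roan: (169 − 161)² / 161 = 0.3975
  white: (71 − 80.5)² / 80.5 = 1.1211
χ² = 0.0280 + 0.3975 + 1.1211 = 1.5466 ≈ 1.547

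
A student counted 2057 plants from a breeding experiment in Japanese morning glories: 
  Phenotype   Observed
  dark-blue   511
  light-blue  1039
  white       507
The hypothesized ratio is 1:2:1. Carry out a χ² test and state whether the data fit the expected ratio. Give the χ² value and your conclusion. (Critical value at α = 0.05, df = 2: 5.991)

0.230; consistent

Under the 1:2:1 hypothesis (Σ ratio = 4, N = 2057):
  dark-blue: 2057 × 1/4 = 514.25
  light-blue: 2057 × 2/4 = 1028.5
  white: 2057 × 1/4 = 514.25
χ² = Σ (O − E)² / E
  dark-blue: (511 − 514.25)² / 514.25 = 0.0205
  light-blue: (1039 − 1028.5)² / 1028.5 = 0.1072
  white: (507 − 514.25)² / 514.25 = 0.1022
χ² = 0.0205 + 0.1072 + 0.1022 = 0.2299 ≈ 0.230
Degrees of freedom = 3 − 1 = 2; critical value at α = 0.05 is 5.991.
Since 0.230 < 5.991, we fail to reject the null hypothesis — the data are consistent with the 1:2:1 ratio.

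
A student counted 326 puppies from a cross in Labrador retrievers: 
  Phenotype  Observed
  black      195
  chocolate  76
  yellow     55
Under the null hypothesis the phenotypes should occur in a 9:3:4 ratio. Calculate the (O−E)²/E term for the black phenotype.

Under the 9:3:4 hypothesis (Σ ratio = 16, N = 326):
  black: 326 × 9/16 = 183.375
  chocolate: 326 × 3/16 = 61.125
  yellow: 326 × 4/16 = 81.5
Contribution of black: (195 − 183.375)² / 183.375 = 0.7370

0.737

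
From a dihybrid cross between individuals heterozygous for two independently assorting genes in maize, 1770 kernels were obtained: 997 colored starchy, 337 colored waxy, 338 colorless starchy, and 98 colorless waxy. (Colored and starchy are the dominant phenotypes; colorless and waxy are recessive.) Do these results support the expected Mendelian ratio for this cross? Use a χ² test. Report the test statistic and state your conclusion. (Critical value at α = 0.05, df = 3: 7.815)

A dihybrid F₂ with independent assortment and complete dominance at both loci gives a 9:3:3:1 phenotypic ratio.
Under the 9:3:3:1 hypothesis (Σ ratio = 16, N = 1770):
  colored starchy: 1770 × 9/16 = 995.625
  colored waxy: 1770 × 3/16 = 331.875
  colorless starchy: 1770 × 3/16 = 331.875
  colorless waxy: 1770 × 1/16 = 110.625
χ² = Σ (O − E)² / E
  colored starchy: (997 − 995.625)² / 995.625 = 0.0019
  colored waxy: (337 − 331.875)² / 331.875 = 0.0791
  colorless starchy: (338 − 331.875)² / 331.875 = 0.1130
  colorless waxy: (98 − 110.625)² / 110.625 = 1.4408
χ² = 0.0019 + 0.0791 + 0.1130 + 1.4408 = 1.6348 ≈ 1.635
Degrees of freedom = 4 − 1 = 3; critical value at α = 0.05 is 7.815.
Since 1.635 < 7.815, we fail to reject the null hypothesis — the data are consistent with the 9:3:3:1 ratio.

1.635; consistent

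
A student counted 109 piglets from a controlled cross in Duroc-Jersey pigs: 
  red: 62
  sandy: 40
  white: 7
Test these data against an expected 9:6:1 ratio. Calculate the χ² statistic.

Under the 9:6:1 hypothesis (Σ ratio = 16, N = 109):
  red: 109 × 9/16 = 61.3125
  sandy: 109 × 6/16 = 40.875
  white: 109 × 1/16 = 6.8125
χ² = Σ (O − E)² / E
  red: (62 − 61.3125)² / 61.3125 = 0.0077
  sandy: (40 − 40.875)² / 40.875 = 0.0187
  white: (7 − 6.8125)² / 6.8125 = 0.0052
χ² = 0.0077 + 0.0187 + 0.0052 = 0.0316 ≈ 0.032

0.032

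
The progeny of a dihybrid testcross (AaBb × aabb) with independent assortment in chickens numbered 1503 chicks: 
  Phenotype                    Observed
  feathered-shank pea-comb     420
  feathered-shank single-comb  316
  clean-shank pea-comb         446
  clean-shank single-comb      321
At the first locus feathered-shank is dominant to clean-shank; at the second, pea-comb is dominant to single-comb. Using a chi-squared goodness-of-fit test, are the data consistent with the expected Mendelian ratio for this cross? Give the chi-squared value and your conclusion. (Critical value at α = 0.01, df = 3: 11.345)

A dihybrid testcross with independent assortment gives a 1:1:1:1 ratio.
Expected counts for N = 1503 under a 1:1:1:1 ratio (total parts = 4):
  feathered-shank pea-comb: 1503 × 1/4 = 375.75
  feathered-shank single-comb: 1503 × 1/4 = 375.75
  clean-shank pea-comb: 1503 × 1/4 = 375.75
  clean-shank single-comb: 1503 × 1/4 = 375.75
χ² = Σ (O − E)² / E
  feathered-shank pea-comb: (420 − 375.75)² / 375.75 = 5.2111
  feathered-shank single-comb: (316 − 375.75)² / 375.75 = 9.5012
  clean-shank pea-comb: (446 − 375.75)² / 375.75 = 13.1339
  clean-shank single-comb: (321 − 375.75)² / 375.75 = 7.9775
χ² = 5.2111 + 9.5012 + 13.1339 + 7.9775 = 35.8237 ≈ 35.824
Degrees of freedom = 4 − 1 = 3; critical value at α = 0.01 is 11.345.
Since 35.824 > 11.345, we reject the null hypothesis — the data do not fit the 1:1:1:1 ratio.

35.824; not consistent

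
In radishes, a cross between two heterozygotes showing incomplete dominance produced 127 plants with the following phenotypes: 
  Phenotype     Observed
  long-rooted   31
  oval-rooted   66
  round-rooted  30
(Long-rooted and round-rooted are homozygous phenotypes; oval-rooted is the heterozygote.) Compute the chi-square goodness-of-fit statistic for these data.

0.213

With incomplete dominance, a heterozygote × heterozygote cross gives a 1:2:1 phenotypic ratio.
Total ratio parts = 4. Expected numbers out of 127:
  long-rooted: 127 × 1/4 = 31.75
  oval-rooted: 127 × 2/4 = 63.5
  round-rooted: 127 × 1/4 = 31.75
χ² = Σ (O − E)² / E
  long-rooted: (31 − 31.75)² / 31.75 = 0.0177
  oval-rooted: (66 − 63.5)² / 63.5 = 0.0984
  round-rooted: (30 − 31.75)² / 31.75 = 0.0965
χ² = 0.0177 + 0.0984 + 0.0965 = 0.2126 ≈ 0.213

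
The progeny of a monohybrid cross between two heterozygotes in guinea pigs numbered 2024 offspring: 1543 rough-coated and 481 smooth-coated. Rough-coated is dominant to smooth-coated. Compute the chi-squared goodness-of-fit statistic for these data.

For a monohybrid cross between heterozygotes with complete dominance, the expected phenotypic ratio is 3:1.
Under the 3:1 hypothesis (Σ ratio = 4, N = 2024):
  rough-coated: 2024 × 3/4 = 1518
  smooth-coated: 2024 × 1/4 = 506
χ² = Σ (O − E)² / E
  rough-coated: (1543 − 1518)² / 1518 = 0.4117
  smooth-coated: (481 − 506)² / 506 = 1.2352
χ² = 0.4117 + 1.2352 = 1.6469 ≈ 1.647

1.647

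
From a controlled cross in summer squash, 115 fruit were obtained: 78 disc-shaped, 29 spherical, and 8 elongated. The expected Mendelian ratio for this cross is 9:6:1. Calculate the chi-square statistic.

Expected counts for N = 115 under a 9:6:1 ratio (total parts = 16):
  disc-shaped: 115 × 9/16 = 64.6875
  spherical: 115 × 6/16 = 43.125
  elongated: 115 × 1/16 = 7.1875
χ² = Σ (O − E)² / E
  disc-shaped: (78 − 64.6875)² / 64.6875 = 2.7397
  spherical: (29 − 43.125)² / 43.125 = 4.6264
  elongated: (8 − 7.1875)² / 7.1875 = 0.0918
χ² = 2.7397 + 4.6264 + 0.0918 = 7.4579 ≈ 7.458

7.458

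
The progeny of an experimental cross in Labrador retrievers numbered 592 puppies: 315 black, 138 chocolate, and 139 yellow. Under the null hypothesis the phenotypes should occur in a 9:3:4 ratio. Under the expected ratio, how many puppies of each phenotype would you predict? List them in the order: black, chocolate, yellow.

333, 111, 148

Total ratio parts = 16. Expected numbers out of 592:
  black: 592 × 9/16 = 333
  chocolate: 592 × 3/16 = 111
  yellow: 592 × 4/16 = 148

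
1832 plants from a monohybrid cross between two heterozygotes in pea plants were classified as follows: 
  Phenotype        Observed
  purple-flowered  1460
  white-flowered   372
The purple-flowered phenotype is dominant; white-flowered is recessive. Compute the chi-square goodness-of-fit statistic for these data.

21.531

For a monohybrid cross between heterozygotes with complete dominance, the expected phenotypic ratio is 3:1.
Under the 3:1 hypothesis (Σ ratio = 4, N = 1832):
  purple-flowered: 1832 × 3/4 = 1374
  white-flowered: 1832 × 1/4 = 458
χ² = Σ (O − E)² / E
  purple-flowered: (1460 − 1374)² / 1374 = 5.3828
  white-flowered: (372 − 458)² / 458 = 16.1485
χ² = 5.3828 + 16.1485 = 21.5313 ≈ 21.531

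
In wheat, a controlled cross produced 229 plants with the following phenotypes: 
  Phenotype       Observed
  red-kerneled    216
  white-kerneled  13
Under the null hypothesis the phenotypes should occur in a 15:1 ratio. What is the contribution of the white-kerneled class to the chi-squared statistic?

0.120

Total ratio parts = 16. Expected numbers out of 229:
  red-kerneled: 229 × 15/16 = 214.6875
  white-kerneled: 229 × 1/16 = 14.3125
Contribution of white-kerneled: (13 − 14.3125)² / 14.3125 = 0.1204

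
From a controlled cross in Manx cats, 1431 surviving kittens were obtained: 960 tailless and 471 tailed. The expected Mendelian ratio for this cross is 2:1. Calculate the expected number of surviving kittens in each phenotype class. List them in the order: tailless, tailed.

954, 477

Under the 2:1 hypothesis (Σ ratio = 3, N = 1431):
  tailless: 1431 × 2/3 = 954
  tailed: 1431 × 1/3 = 477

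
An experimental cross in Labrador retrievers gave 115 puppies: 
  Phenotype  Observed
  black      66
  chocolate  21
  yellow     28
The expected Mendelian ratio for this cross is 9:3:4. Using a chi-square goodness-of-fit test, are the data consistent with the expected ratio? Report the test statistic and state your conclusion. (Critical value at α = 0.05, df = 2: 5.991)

The 9:3:4 ratio has 16 parts, so with N = 115 the expected counts are:
  black: 115 × 9/16 = 64.6875
  chocolate: 115 × 3/16 = 21.5625
  yellow: 115 × 4/16 = 28.75
χ² = Σ (O − E)² / E
  black: (66 − 64.6875)² / 64.6875 = 0.0266
  chocolate: (21 − 21.5625)² / 21.5625 = 0.0147
  yellow: (28 − 28.75)² / 28.75 = 0.0196
χ² = 0.0266 + 0.0147 + 0.0196 = 0.0609 ≈ 0.061
Degrees of freedom = 3 − 1 = 2; critical value at α = 0.05 is 5.991.
Since 0.061 < 5.991, we fail to reject the null hypothesis — the data are consistent with the 9:3:4 ratio.

0.061; consistent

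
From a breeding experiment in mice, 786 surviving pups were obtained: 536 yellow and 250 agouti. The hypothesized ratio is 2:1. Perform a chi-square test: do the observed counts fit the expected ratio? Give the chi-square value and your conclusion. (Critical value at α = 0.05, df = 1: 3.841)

0.824; consistent

Under the 2:1 hypothesis (Σ ratio = 3, N = 786):
  yellow: 786 × 2/3 = 524
  agouti: 786 × 1/3 = 262
χ² = Σ (O − E)² / E
  yellow: (536 − 524)² / 524 = 0.2748
  agouti: (250 − 262)² / 262 = 0.5496
χ² = 0.2748 + 0.5496 = 0.8244 ≈ 0.824
Degrees of freedom = 2 − 1 = 1; critical value at α = 0.05 is 3.841.
Since 0.824 < 3.841, we fail to reject the null hypothesis — the data are consistent with the 2:1 ratio.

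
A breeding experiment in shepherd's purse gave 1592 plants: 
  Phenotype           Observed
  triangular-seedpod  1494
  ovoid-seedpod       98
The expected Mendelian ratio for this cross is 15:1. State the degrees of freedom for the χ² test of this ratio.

A goodness-of-fit test with 2 phenotype classes has df = 2 − 1 = 1.

1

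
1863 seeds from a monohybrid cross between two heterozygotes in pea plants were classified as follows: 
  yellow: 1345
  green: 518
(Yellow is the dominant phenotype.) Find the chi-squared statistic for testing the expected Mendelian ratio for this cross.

7.816

For a monohybrid cross between heterozygotes with complete dominance, the expected phenotypic ratio is 3:1.
The 3:1 ratio has 4 parts, so with N = 1863 the expected counts are:
  yellow: 1863 × 3/4 = 1397.25
  green: 1863 × 1/4 = 465.75
χ² = Σ (O − E)² / E
  yellow: (1345 − 1397.25)² / 1397.25 = 1.9539
  green: (518 − 465.75)² / 465.75 = 5.8616
χ² = 1.9539 + 5.8616 = 7.8155 ≈ 7.816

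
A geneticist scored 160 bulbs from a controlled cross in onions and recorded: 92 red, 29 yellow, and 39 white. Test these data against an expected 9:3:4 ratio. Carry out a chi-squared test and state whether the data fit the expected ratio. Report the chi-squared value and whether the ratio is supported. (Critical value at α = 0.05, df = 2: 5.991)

Expected counts for N = 160 under a 9:3:4 ratio (total parts = 16):
  red: 160 × 9/16 = 90
  yellow: 160 × 3/16 = 30
  white: 160 × 4/16 = 40
χ² = Σ (O − E)² / E
  red: (92 − 90)² / 90 = 0.0444
  yellow: (29 − 30)² / 30 = 0.0333
  white: (39 − 40)² / 40 = 0.0250
χ² = 0.0444 + 0.0333 + 0.0250 = 0.1027 ≈ 0.103
Degrees of freedom = 3 − 1 = 2; critical value at α = 0.05 is 5.991.
Since 0.103 < 5.991, we fail to reject the null hypothesis — the data are consistent with the 9:3:4 ratio.

0.103; consistent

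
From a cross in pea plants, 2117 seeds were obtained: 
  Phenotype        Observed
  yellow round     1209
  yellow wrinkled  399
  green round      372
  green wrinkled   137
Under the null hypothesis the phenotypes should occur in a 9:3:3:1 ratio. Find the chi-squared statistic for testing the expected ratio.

Total ratio parts = 16. Expected numbers out of 2117:
  yellow round: 2117 × 9/16 = 1190.8125
  yellow wrinkled: 2117 × 3/16 = 396.9375
  green round: 2117 × 3/16 = 396.9375
  green wrinkled: 2117 × 1/16 = 132.3125
χ² = Σ (O − E)² / E
  yellow round: (1209 − 1190.8125)² / 1190.8125 = 0.2778
  yellow wrinkled: (399 − 396.9375)² / 396.9375 = 0.0107
  green round: (372 − 396.9375)² / 396.9375 = 1.5667
  green wrinkled: (137 − 132.3125)² / 132.3125 = 0.1661
χ² = 0.2778 + 0.0107 + 1.5667 + 0.1661 = 2.0213 ≈ 2.021

2.021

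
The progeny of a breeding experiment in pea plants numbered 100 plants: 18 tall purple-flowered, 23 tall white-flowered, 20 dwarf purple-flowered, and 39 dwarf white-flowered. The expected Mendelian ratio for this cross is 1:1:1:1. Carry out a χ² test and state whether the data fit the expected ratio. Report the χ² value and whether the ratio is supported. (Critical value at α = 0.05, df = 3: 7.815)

Under the 1:1:1:1 hypothesis (Σ ratio = 4, N = 100):
  tall purple-flowered: 100 × 1/4 = 25
  tall white-flowered: 100 × 1/4 = 25
  dwarf purple-flowered: 100 × 1/4 = 25
  dwarf white-flowered: 100 × 1/4 = 25
χ² = Σ (O − E)² / E
  tall purple-flowered: (18 − 25)² / 25 = 1.9600
  tall white-flowered: (23 − 25)² / 25 = 0.1600
  dwarf purple-flowered: (20 − 25)² / 25 = 1.0000
  dwarf white-flowered: (39 − 25)² / 25 = 7.8400
χ² = 1.9600 + 0.1600 + 1.0000 + 7.8400 = 10.960
Degrees of freedom = 4 − 1 = 3; critical value at α = 0.05 is 7.815.
Since 10.960 > 7.815, we reject the null hypothesis — the data do not fit the 1:1:1:1 ratio.

10.960; not consistent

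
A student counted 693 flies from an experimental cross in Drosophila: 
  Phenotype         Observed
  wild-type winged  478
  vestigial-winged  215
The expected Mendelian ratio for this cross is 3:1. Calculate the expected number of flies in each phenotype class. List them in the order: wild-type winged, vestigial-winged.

519.75, 173.25

Under the 3:1 hypothesis (Σ ratio = 4, N = 693):
  wild-type winged: 693 × 3/4 = 519.75
  vestigial-winged: 693 × 1/4 = 173.25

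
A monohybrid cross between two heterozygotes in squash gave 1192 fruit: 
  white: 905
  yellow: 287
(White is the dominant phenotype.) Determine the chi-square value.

0.541

For a monohybrid cross between heterozygotes with complete dominance, the expected phenotypic ratio is 3:1.
Under the 3:1 hypothesis (Σ ratio = 4, N = 1192):
  white: 1192 × 3/4 = 894
  yellow: 1192 × 1/4 = 298
χ² = Σ (O − E)² / E
  white: (905 − 894)² / 894 = 0.1353
  yellow: (287 − 298)² / 298 = 0.4060
χ² = 0.1353 + 0.4060 = 0.5413 ≈ 0.541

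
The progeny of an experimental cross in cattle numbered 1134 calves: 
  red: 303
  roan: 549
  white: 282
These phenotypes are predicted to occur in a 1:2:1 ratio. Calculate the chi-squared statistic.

1.921

The 1:2:1 ratio has 4 parts, so with N = 1134 the expected counts are:
  red: 1134 × 1/4 = 283.5
  roan: 1134 × 2/4 = 567
  white: 1134 × 1/4 = 283.5
χ² = Σ (O − E)² / E
  red: (303 − 283.5)² / 283.5 = 1.3413
  roan: (549 − 567)² / 567 = 0.5714
  white: (282 − 283.5)² / 283.5 = 0.0079
χ² = 1.3413 + 0.5714 + 0.0079 = 1.9206 ≈ 1.921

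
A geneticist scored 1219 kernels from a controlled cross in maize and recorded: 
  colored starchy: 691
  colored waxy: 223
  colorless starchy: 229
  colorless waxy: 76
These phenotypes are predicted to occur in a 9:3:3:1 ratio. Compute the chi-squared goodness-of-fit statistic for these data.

0.178

The 9:3:3:1 ratio has 16 parts, so with N = 1219 the expected counts are:
  colored starchy: 1219 × 9/16 = 685.6875
  colored waxy: 1219 × 3/16 = 228.5625
  colorless starchy: 1219 × 3/16 = 228.5625
  colorless waxy: 1219 × 1/16 = 76.1875
χ² = Σ (O − E)² / E
  colored starchy: (691 − 685.6875)² / 685.6875 = 0.0412
  colored waxy: (223 − 228.5625)² / 228.5625 = 0.1354
  colorless starchy: (229 − 228.5625)² / 228.5625 = 0.0008
  colorless waxy: (76 − 76.1875)² / 76.1875 = 0.0005
χ² = 0.0412 + 0.1354 + 0.0008 + 0.0005 = 0.1779 ≈ 0.178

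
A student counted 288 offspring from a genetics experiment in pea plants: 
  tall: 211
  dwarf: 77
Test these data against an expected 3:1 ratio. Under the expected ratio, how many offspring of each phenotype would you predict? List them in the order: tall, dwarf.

Under the 3:1 hypothesis (Σ ratio = 4, N = 288):
  tall: 288 × 3/4 = 216
  dwarf: 288 × 1/4 = 72

216, 72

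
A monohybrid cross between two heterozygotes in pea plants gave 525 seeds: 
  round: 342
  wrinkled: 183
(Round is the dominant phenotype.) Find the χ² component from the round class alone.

For a monohybrid cross between heterozygotes with complete dominance, the expected phenotypic ratio is 3:1.
Total ratio parts = 4. Expected numbers out of 525:
  round: 525 × 3/4 = 393.75
  wrinkled: 525 × 1/4 = 131.25
Contribution of round: (342 − 393.75)² / 393.75 = 6.8014

6.801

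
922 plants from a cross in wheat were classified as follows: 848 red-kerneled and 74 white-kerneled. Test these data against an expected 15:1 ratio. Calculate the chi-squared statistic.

Total ratio parts = 16. Expected numbers out of 922:
  red-kerneled: 922 × 15/16 = 864.375
  white-kerneled: 922 × 1/16 = 57.625
χ² = Σ (O − E)² / E
  red-kerneled: (848 − 864.375)² / 864.375 = 0.3102
  white-kerneled: (74 − 57.625)² / 57.625 = 4.6532
χ² = 0.3102 + 4.6532 = 4.9634 ≈ 4.963

4.963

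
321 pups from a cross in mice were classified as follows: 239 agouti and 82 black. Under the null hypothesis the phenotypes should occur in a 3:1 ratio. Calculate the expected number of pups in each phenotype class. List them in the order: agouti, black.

240.75, 80.25

Expected counts for N = 321 under a 3:1 ratio (total parts = 4):
  agouti: 321 × 3/4 = 240.75
  black: 321 × 1/4 = 80.25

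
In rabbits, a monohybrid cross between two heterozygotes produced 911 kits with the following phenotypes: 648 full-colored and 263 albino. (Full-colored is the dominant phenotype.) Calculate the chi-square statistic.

7.274

For a monohybrid cross between heterozygotes with complete dominance, the expected phenotypic ratio is 3:1.
Expected counts for N = 911 under a 3:1 ratio (total parts = 4):
  full-colored: 911 × 3/4 = 683.25
  albino: 911 × 1/4 = 227.75
χ² = Σ (O − E)² / E
  full-colored: (648 − 683.25)² / 683.25 = 1.8186
  albino: (263 − 227.75)² / 227.75 = 5.4558
χ² = 1.8186 + 5.4558 = 7.2744 ≈ 7.274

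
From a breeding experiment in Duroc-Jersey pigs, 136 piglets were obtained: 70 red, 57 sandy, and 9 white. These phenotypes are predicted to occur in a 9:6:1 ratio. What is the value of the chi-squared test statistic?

1.288

Under the 9:6:1 hypothesis (Σ ratio = 16, N = 136):
  red: 136 × 9/16 = 76.5
  sandy: 136 × 6/16 = 51
  white: 136 × 1/16 = 8.5
χ² = Σ (O − E)² / E
  red: (70 − 76.5)² / 76.5 = 0.5523
  sandy: (57 − 51)² / 51 = 0.7059
  white: (9 − 8.5)² / 8.5 = 0.0294
χ² = 0.5523 + 0.7059 + 0.0294 = 1.2876 ≈ 1.288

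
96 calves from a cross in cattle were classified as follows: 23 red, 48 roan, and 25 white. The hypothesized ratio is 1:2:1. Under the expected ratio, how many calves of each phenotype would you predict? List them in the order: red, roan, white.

24, 48, 24

Under the 1:2:1 hypothesis (Σ ratio = 4, N = 96):
  red: 96 × 1/4 = 24
  roan: 96 × 2/4 = 48
  white: 96 × 1/4 = 24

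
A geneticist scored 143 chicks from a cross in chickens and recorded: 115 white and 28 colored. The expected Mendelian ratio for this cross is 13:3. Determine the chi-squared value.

Expected counts for N = 143 under a 13:3 ratio (total parts = 16):
  white: 143 × 13/16 = 116.1875
  colored: 143 × 3/16 = 26.8125
χ² = Σ (O − E)² / E
  white: (115 − 116.1875)² / 116.1875 = 0.0121
  colored: (28 − 26.8125)² / 26.8125 = 0.0526
χ² = 0.0121 + 0.0526 = 0.0647 ≈ 0.065

0.065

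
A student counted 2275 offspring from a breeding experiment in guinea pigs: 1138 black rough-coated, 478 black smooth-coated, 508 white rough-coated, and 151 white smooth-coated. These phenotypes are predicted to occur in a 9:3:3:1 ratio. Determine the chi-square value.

The 9:3:3:1 ratio has 16 parts, so with N = 2275 the expected counts are:
  black rough-coated: 2275 × 9/16 = 1279.6875
  black smooth-coated: 2275 × 3/16 = 426.5625
  white rough-coated: 2275 × 3/16 = 426.5625
  white smooth-coated: 2275 × 1/16 = 142.1875
χ² = Σ (O − E)² / E
  black rough-coated: (1138 − 1279.6875)² / 1279.6875 = 15.6877
  black smooth-coated: (478 − 426.5625)² / 426.5625 = 6.2026
  white rough-coated: (508 − 426.5625)² / 426.5625 = 15.5477
  white smooth-coated: (151 − 142.1875)² / 142.1875 = 0.5462
χ² = 15.6877 + 6.2026 + 15.5477 + 0.5462 = 37.9842 ≈ 37.984

37.984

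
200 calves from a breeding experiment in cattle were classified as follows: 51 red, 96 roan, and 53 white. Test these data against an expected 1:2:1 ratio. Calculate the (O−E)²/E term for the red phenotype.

0.020

Total ratio parts = 4. Expected numbers out of 200:
  red: 200 × 1/4 = 50
  roan: 200 × 2/4 = 100
  white: 200 × 1/4 = 50
Contribution of red: (51 − 50)² / 50 = 0.0200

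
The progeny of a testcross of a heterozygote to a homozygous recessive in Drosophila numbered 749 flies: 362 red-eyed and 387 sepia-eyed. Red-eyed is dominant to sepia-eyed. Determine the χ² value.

A testcross of a heterozygote (Aa × aa) gives a 1:1 phenotypic ratio.
Expected counts for N = 749 under a 1:1 ratio (total parts = 2):
  red-eyed: 749 × 1/2 = 374.5
  sepia-eyed: 749 × 1/2 = 374.5
χ² = Σ (O − E)² / E
  red-eyed: (362 − 374.5)² / 374.5 = 0.4172
  sepia-eyed: (387 − 374.5)² / 374.5 = 0.4172
χ² = 0.4172 + 0.4172 = 0.8344 ≈ 0.834

0.834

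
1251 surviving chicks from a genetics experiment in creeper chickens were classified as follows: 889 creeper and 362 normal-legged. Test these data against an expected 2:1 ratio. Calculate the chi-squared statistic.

10.881

Total ratio parts = 3. Expected numbers out of 1251:
  creeper: 1251 × 2/3 = 834
  normal-legged: 1251 × 1/3 = 417
χ² = Σ (O − E)² / E
  creeper: (889 − 834)² / 834 = 3.6271
  normal-legged: (362 − 417)² / 417 = 7.2542
χ² = 3.6271 + 7.2542 = 10.8813 ≈ 10.881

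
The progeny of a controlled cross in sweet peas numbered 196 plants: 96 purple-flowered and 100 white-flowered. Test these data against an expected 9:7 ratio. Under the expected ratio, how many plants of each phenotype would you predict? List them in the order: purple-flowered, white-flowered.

110.25, 85.75

Under the 9:7 hypothesis (Σ ratio = 16, N = 196):
  purple-flowered: 196 × 9/16 = 110.25
  white-flowered: 196 × 7/16 = 85.75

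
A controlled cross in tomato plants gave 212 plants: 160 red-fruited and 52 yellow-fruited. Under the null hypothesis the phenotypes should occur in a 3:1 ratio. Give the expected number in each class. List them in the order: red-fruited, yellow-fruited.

159, 53

Under the 3:1 hypothesis (Σ ratio = 4, N = 212):
  red-fruited: 212 × 3/4 = 159
  yellow-fruited: 212 × 1/4 = 53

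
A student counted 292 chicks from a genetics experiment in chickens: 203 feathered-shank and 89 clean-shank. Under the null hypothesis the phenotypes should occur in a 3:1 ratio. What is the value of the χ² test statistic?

4.676

The 3:1 ratio has 4 parts, so with N = 292 the expected counts are:
  feathered-shank: 292 × 3/4 = 219
  clean-shank: 292 × 1/4 = 73
χ² = Σ (O − E)² / E
  feathered-shank: (203 − 219)² / 219 = 1.1689
  clean-shank: (89 − 73)² / 73 = 3.5068
χ² = 1.1689 + 3.5068 = 4.6757 ≈ 4.676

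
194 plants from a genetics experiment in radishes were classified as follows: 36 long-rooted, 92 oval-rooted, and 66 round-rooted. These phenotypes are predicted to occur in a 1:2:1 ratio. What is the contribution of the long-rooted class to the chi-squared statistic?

Total ratio parts = 4. Expected numbers out of 194:
  long-rooted: 194 × 1/4 = 48.5
  oval-rooted: 194 × 2/4 = 97
  round-rooted: 194 × 1/4 = 48.5
Contribution of long-rooted: (36 − 48.5)² / 48.5 = 3.2216

3.222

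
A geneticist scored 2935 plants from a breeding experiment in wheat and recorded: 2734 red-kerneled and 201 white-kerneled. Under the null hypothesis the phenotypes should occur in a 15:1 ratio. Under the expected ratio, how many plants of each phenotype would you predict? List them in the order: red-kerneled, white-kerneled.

Under the 15:1 hypothesis (Σ ratio = 16, N = 2935):
  red-kerneled: 2935 × 15/16 = 2751.5625
  white-kerneled: 2935 × 1/16 = 183.4375

2751.5625, 183.4375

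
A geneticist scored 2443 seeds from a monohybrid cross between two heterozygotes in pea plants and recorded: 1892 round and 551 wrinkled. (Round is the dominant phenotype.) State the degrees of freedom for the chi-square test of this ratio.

1

For a monohybrid cross between heterozygotes with complete dominance, the expected phenotypic ratio is 3:1.
A goodness-of-fit test with 2 phenotype classes has df = 2 − 1 = 1.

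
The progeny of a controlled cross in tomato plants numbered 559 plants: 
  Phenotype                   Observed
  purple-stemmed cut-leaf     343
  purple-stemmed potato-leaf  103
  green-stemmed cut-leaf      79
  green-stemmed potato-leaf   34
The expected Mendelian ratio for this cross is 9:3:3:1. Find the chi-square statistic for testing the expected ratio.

The 9:3:3:1 ratio has 16 parts, so with N = 559 the expected counts are:
  purple-stemmed cut-leaf: 559 × 9/16 = 314.4375
  purple-stemmed potato-leaf: 559 × 3/16 = 104.8125
  green-stemmed cut-leaf: 559 × 3/16 = 104.8125
  green-stemmed potato-leaf: 559 × 1/16 = 34.9375
χ² = Σ (O − E)² / E
  purple-stemmed cut-leaf: (343 − 314.4375)² / 314.4375 = 2.5945
  purple-stemmed potato-leaf: (103 − 104.8125)² / 104.8125 = 0.0313
  green-stemmed cut-leaf: (79 − 104.8125)² / 104.8125 = 6.3569
  green-stemmed potato-leaf: (34 − 34.9375)² / 34.9375 = 0.0252
χ² = 2.5945 + 0.0313 + 6.3569 + 0.0252 = 9.0079 ≈ 9.008

9.008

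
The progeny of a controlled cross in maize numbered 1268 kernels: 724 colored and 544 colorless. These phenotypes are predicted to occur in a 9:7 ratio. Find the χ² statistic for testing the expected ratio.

The 9:7 ratio has 16 parts, so with N = 1268 the expected counts are:
  colored: 1268 × 9/16 = 713.25
  colorless: 1268 × 7/16 = 554.75
χ² = Σ (O − E)² / E
  colored: (724 − 713.25)² / 713.25 = 0.1620
  colorless: (544 − 554.75)² / 554.75 = 0.2083
χ² = 0.1620 + 0.2083 = 0.3703 ≈ 0.370

0.370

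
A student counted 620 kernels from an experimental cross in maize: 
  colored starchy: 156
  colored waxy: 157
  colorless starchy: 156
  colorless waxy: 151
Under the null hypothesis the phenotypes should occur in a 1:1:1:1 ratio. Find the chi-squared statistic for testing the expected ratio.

Expected counts for N = 620 under a 1:1:1:1 ratio (total parts = 4):
  colored starchy: 620 × 1/4 = 155
  colored waxy: 620 × 1/4 = 155
  colorless starchy: 620 × 1/4 = 155
  colorless waxy: 620 × 1/4 = 155
χ² = Σ (O − E)² / E
  colored starchy: (156 − 155)² / 155 = 0.0065
  colored waxy: (157 − 155)² / 155 = 0.0258
  colorless starchy: (156 − 155)² / 155 = 0.0065
  colorless waxy: (151 − 155)² / 155 = 0.1032
χ² = 0.0065 + 0.0258 + 0.0065 + 0.1032 = 0.142

0.142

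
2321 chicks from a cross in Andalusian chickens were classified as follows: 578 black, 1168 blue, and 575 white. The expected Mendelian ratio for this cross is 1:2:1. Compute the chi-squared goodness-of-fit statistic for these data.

Total ratio parts = 4. Expected numbers out of 2321:
  black: 2321 × 1/4 = 580.25
  blue: 2321 × 2/4 = 1160.5
  white: 2321 × 1/4 = 580.25
χ² = Σ (O − E)² / E
  black: (578 − 580.25)² / 580.25 = 0.0087
  blue: (1168 − 1160.5)² / 1160.5 = 0.0485
  white: (575 − 580.25)² / 580.25 = 0.0475
χ² = 0.0087 + 0.0485 + 0.0475 = 0.1047 ≈ 0.105

0.105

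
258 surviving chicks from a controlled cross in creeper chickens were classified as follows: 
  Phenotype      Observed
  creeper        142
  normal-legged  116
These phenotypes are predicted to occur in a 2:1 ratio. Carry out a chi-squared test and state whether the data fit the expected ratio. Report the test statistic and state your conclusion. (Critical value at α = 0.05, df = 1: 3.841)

Under the 2:1 hypothesis (Σ ratio = 3, N = 258):
  creeper: 258 × 2/3 = 172
  normal-legged: 258 × 1/3 = 86
χ² = Σ (O − E)² / E
  creeper: (142 − 172)² / 172 = 5.2326
  normal-legged: (116 − 86)² / 86 = 10.4651
χ² = 5.2326 + 10.4651 = 15.6977 ≈ 15.698
Degrees of freedom = 2 − 1 = 1; critical value at α = 0.05 is 3.841.
Since 15.698 > 3.841, we reject the null hypothesis — the data do not fit the 2:1 ratio.

15.698; not consistent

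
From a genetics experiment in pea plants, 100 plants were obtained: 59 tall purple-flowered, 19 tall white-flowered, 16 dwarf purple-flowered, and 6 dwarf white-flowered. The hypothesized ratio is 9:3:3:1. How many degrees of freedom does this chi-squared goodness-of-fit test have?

3

A goodness-of-fit test with 4 phenotype classes has df = 4 − 1 = 3.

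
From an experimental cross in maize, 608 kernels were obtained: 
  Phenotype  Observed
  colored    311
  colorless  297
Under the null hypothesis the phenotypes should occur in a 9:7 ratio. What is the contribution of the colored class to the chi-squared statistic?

2.810

The 9:7 ratio has 16 parts, so with N = 608 the expected counts are:
  colored: 608 × 9/16 = 342
  colorless: 608 × 7/16 = 266
Contribution of colored: (311 − 342)² / 342 = 2.8099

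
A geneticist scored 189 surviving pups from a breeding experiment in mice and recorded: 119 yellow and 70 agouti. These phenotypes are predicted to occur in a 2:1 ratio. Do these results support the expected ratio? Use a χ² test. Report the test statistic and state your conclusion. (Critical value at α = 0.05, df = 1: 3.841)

Under the 2:1 hypothesis (Σ ratio = 3, N = 189):
  yellow: 189 × 2/3 = 126
  agouti: 189 × 1/3 = 63
χ² = Σ (O − E)² / E
  yellow: (119 − 126)² / 126 = 0.3889
  agouti: (70 − 63)² / 63 = 0.7778
χ² = 0.3889 + 0.7778 = 1.1667 ≈ 1.167
Degrees of freedom = 2 − 1 = 1; critical value at α = 0.05 is 3.841.
Since 1.167 < 3.841, we fail to reject the null hypothesis — the data are consistent with the 2:1 ratio.

1.167; consistent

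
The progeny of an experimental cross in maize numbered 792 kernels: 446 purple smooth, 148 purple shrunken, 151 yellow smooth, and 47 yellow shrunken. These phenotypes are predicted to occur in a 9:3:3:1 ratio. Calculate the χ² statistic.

Total ratio parts = 16. Expected numbers out of 792:
  purple smooth: 792 × 9/16 = 445.5
  purple shrunken: 792 × 3/16 = 148.5
  yellow smooth: 792 × 3/16 = 148.5
  yellow shrunken: 792 × 1/16 = 49.5
χ² = Σ (O − E)² / E
  purple smooth: (446 − 445.5)² / 445.5 = 0.0006
  purple shrunken: (148 − 148.5)² / 148.5 = 0.0017
  yellow smooth: (151 − 148.5)² / 148.5 = 0.0421
  yellow shrunken: (47 − 49.5)² / 49.5 = 0.1263
χ² = 0.0006 + 0.0017 + 0.0421 + 0.1263 = 0.1707 ≈ 0.171

0.171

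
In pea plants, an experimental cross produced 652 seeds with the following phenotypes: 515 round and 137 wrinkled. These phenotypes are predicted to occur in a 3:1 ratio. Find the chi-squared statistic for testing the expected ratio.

5.530

Expected counts for N = 652 under a 3:1 ratio (total parts = 4):
  round: 652 × 3/4 = 489
  wrinkled: 652 × 1/4 = 163
χ² = Σ (O − E)² / E
  round: (515 − 489)² / 489 = 1.3824
  wrinkled: (137 − 163)² / 163 = 4.1472
χ² = 1.3824 + 4.1472 = 5.5296 ≈ 5.530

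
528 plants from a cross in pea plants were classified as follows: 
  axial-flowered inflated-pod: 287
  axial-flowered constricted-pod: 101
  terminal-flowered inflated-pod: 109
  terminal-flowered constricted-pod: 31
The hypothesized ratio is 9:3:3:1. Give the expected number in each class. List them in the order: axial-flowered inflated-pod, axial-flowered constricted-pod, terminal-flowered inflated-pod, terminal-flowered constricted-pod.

Expected counts for N = 528 under a 9:3:3:1 ratio (total parts = 16):
  axial-flowered inflated-pod: 528 × 9/16 = 297
  axial-flowered constricted-pod: 528 × 3/16 = 99
  terminal-flowered inflated-pod: 528 × 3/16 = 99
  terminal-flowered constricted-pod: 528 × 1/16 = 33

297, 99, 99, 33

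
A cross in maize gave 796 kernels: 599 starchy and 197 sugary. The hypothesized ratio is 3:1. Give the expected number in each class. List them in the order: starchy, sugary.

597, 199

Total ratio parts = 4. Expected numbers out of 796:
  starchy: 796 × 3/4 = 597
  sugary: 796 × 1/4 = 199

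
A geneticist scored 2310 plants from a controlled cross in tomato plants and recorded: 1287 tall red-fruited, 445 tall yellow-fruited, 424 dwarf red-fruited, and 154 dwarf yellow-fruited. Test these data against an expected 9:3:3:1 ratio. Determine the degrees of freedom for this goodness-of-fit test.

A goodness-of-fit test with 4 phenotype classes has df = 4 − 1 = 3.

3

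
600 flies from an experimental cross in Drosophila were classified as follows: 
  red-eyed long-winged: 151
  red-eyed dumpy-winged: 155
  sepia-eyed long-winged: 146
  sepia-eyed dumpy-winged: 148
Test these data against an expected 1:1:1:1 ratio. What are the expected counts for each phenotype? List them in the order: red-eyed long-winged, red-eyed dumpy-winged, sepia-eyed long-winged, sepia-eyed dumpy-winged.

Under the 1:1:1:1 hypothesis (Σ ratio = 4, N = 600):
  red-eyed long-winged: 600 × 1/4 = 150
  red-eyed dumpy-winged: 600 × 1/4 = 150
  sepia-eyed long-winged: 600 × 1/4 = 150
  sepia-eyed dumpy-winged: 600 × 1/4 = 150

150, 150, 150, 150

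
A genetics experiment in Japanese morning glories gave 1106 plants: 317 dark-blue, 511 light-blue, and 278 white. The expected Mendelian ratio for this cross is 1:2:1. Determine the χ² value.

9.130

Expected counts for N = 1106 under a 1:2:1 ratio (total parts = 4):
  dark-blue: 1106 × 1/4 = 276.5
  light-blue: 1106 × 2/4 = 553
  white: 1106 × 1/4 = 276.5
χ² = Σ (O − E)² / E
  dark-blue: (317 − 276.5)² / 276.5 = 5.9322
  light-blue: (511 − 553)² / 553 = 3.1899
  white: (278 − 276.5)² / 276.5 = 0.0081
χ² = 5.9322 + 3.1899 + 0.0081 = 9.1302 ≈ 9.130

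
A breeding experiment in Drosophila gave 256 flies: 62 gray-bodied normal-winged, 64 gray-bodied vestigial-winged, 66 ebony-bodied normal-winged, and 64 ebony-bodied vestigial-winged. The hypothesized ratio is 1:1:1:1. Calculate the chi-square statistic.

0.125

Total ratio parts = 4. Expected numbers out of 256:
  gray-bodied normal-winged: 256 × 1/4 = 64
  gray-bodied vestigial-winged: 256 × 1/4 = 64
  ebony-bodied normal-winged: 256 × 1/4 = 64
  ebony-bodied vestigial-winged: 256 × 1/4 = 64
χ² = Σ (O − E)² / E
  gray-bodied normal-winged: (62 − 64)² / 64 = 0.0625
  gray-bodied vestigial-winged: (64 − 64)² / 64 = 0.0000
  ebony-bodied normal-winged: (66 − 64)² / 64 = 0.0625
  ebony-bodied vestigial-winged: (64 − 64)² / 64 = 0.0000
χ² = 0.0625 + 0.0000 + 0.0625 + 0.0000 = 0.125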